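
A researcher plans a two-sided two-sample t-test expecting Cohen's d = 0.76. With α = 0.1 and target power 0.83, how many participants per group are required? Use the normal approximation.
n = 24 per group

Sample size formula (two-sample t-test, normal approximation):
n = 2 · ((z_{α/2} + z_β) / d)²

z_{α/2} = 1.645 (for α = 0.1, two-sided)
z_β = 0.954 (for power = 0.83)
d = 0.76

n = 2 · ((1.645 + 0.954) / 0.76)²
n = 2 · (3.420)²
n ≈ 23.39
Round up to the next whole number: n = 24 per group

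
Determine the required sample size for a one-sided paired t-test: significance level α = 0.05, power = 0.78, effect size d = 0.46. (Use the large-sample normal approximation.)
n = 28 pairs

Sample size formula (paired t-test, normal approximation):
n = ((z_α + z_β) / d)²

z_α = 1.645 (for α = 0.05, one-sided)
z_β = 0.772 (for power = 0.78)
d = 0.46

n = ((1.645 + 0.772) / 0.46)²
n = (5.254)²
n ≈ 27.60
Round up to the next whole number: n = 28 pairs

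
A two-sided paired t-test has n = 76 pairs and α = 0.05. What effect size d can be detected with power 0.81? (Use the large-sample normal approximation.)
d ≈ 0.33

Minimum detectable effect (paired t-test, normal approximation):
d = (z_{α/2} + z_β) / √n
d = (1.960 + 0.878) / √76
d = 2.838 / 8.718
d ≈ 0.33

By Cohen's convention (0.2 small / 0.5 medium / 0.8 large): small effect.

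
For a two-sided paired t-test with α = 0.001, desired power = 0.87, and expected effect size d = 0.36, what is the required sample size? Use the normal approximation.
n = 151 pairs

Sample size formula (paired t-test, normal approximation):
n = ((z_{α/2} + z_β) / d)²

z_{α/2} = 3.291 (for α = 0.001, two-sided)
z_β = 1.126 (for power = 0.87)
d = 0.36

n = ((3.291 + 1.126) / 0.36)²
n = (12.269)²
n ≈ 150.53
Round up to the next whole number: n = 151 pairs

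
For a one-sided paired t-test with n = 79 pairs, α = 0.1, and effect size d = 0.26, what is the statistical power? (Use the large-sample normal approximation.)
Power ≈ 0.85

Power calculation (paired t-test, normal approximation):
z_β = d · √n - z_α
z_β = 0.26 · √79 - 1.282
z_β = 0.26 · 8.888 - 1.282
z_β = 1.029

Power = Φ(z_β) = Φ(1.029) ≈ 0.848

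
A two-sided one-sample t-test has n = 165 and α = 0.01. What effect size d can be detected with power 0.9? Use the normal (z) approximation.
d ≈ 0.30

Minimum detectable effect (one-sample t-test, normal approximation):
d = (z_{α/2} + z_β) / √n
d = (2.576 + 1.282) / √165
d = 3.857 / 12.845
d ≈ 0.30

By Cohen's convention (0.2 small / 0.5 medium / 0.8 large): small effect.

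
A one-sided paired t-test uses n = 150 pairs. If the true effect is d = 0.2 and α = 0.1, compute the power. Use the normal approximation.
Power ≈ 0.88

Power calculation (paired t-test, normal approximation):
z_β = d · √n - z_α
z_β = 0.2 · √150 - 1.282
z_β = 0.2 · 12.247 - 1.282
z_β = 1.168

Power = Φ(z_β) = Φ(1.168) ≈ 0.879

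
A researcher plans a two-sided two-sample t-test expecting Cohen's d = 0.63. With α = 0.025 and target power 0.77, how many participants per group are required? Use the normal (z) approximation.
n = 45 per group

Sample size formula (two-sample t-test, normal approximation):
n = 2 · ((z_{α/2} + z_β) / d)²

z_{α/2} = 2.241 (for α = 0.025, two-sided)
z_β = 0.739 (for power = 0.77)
d = 0.63

n = 2 · ((2.241 + 0.739) / 0.63)²
n = 2 · (4.730)²
n ≈ 44.75
Round up to the next whole number: n = 45 per group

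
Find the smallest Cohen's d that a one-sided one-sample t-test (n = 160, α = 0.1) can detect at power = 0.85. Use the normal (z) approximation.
d ≈ 0.18

Minimum detectable effect (one-sample t-test, normal approximation):
d = (z_α + z_β) / √n
d = (1.282 + 1.036) / √160
d = 2.318 / 12.649
d ≈ 0.18

By Cohen's convention (0.2 small / 0.5 medium / 0.8 large): very small effect.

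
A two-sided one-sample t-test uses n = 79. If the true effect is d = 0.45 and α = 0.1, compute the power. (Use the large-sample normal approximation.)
Power ≈ 0.99

Power calculation (one-sample t-test, normal approximation):
z_β = d · √n - z_{α/2}
z_β = 0.45 · √79 - 1.645
z_β = 0.45 · 8.888 - 1.645
z_β = 2.355

Power = Φ(z_β) = Φ(2.355) ≈ 0.991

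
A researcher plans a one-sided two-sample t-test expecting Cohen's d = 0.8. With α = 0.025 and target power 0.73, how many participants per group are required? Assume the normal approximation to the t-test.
n = 21 per group

Sample size formula (two-sample t-test, normal approximation):
n = 2 · ((z_α + z_β) / d)²

z_α = 1.960 (for α = 0.025, one-sided)
z_β = 0.613 (for power = 0.73)
d = 0.8

n = 2 · ((1.960 + 0.613) / 0.8)²
n = 2 · (3.216)²
n ≈ 20.69
Round up to the next whole number: n = 21 per group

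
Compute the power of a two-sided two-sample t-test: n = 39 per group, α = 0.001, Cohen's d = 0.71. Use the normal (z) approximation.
Power ≈ 0.44

Power calculation (two-sample t-test, normal approximation):
z_β = d · √(n/2) - z_{α/2}
z_β = 0.71 · √(39/2) - 3.291
z_β = 0.71 · 4.416 - 3.291
z_β = -0.155

Power = Φ(z_β) = Φ(-0.155) ≈ 0.438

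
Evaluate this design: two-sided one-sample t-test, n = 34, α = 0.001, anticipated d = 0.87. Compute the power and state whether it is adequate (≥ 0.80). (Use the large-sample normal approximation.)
Power ≈ 0.96; the study is adequately powered (power ≥ 0.80)

Power calculation (one-sample t-test, normal approximation):
z_β = d · √n - z_{α/2}
z_β = 0.87 · √34 - 3.291
z_β = 0.87 · 5.831 - 3.291
z_β = 1.782

Power = Φ(z_β) = Φ(1.782) ≈ 0.963

Effect size d = 0.87 is large by Cohen's convention (0.2/0.5/0.8).

Threshold: power ≥ 0.80 is conventionally adequate.
Power ≈ 0.96 → the study is adequately powered (power ≥ 0.80).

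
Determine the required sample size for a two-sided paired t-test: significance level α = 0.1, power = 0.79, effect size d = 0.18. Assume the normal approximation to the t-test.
n = 186 pairs

Sample size formula (paired t-test, normal approximation):
n = ((z_{α/2} + z_β) / d)²

z_{α/2} = 1.645 (for α = 0.1, two-sided)
z_β = 0.806 (for power = 0.79)
d = 0.18

n = ((1.645 + 0.806) / 0.18)²
n = (13.617)²
n ≈ 185.42
Round up to the next whole number: n = 186 pairs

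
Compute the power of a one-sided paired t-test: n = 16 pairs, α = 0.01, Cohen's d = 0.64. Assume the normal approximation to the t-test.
Power ≈ 0.59

Power calculation (paired t-test, normal approximation):
z_β = d · √n - z_α
z_β = 0.64 · √16 - 2.326
z_β = 0.64 · 4.000 - 2.326
z_β = 0.234

Power = Φ(z_β) = Φ(0.234) ≈ 0.592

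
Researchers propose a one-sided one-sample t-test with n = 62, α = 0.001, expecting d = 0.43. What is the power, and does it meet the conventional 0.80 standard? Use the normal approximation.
Power ≈ 0.62; the study is underpowered (power < 0.80)

Power calculation (one-sample t-test, normal approximation):
z_β = d · √n - z_α
z_β = 0.43 · √62 - 3.090
z_β = 0.43 · 7.874 - 3.090
z_β = 0.296

Power = Φ(z_β) = Φ(0.296) ≈ 0.616

Effect size d = 0.43 is small by Cohen's convention (0.2/0.5/0.8).

Threshold: power ≥ 0.80 is conventionally adequate.
Power ≈ 0.62 → the study is underpowered (power < 0.80).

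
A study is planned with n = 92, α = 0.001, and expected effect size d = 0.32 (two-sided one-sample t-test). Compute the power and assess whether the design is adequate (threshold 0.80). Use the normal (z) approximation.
Power ≈ 0.41; the study is underpowered (power < 0.80)

Power calculation (one-sample t-test, normal approximation):
z_β = d · √n - z_{α/2}
z_β = 0.32 · √92 - 3.291
z_β = 0.32 · 9.592 - 3.291
z_β = -0.221

Power = Φ(z_β) = Φ(-0.221) ≈ 0.412

Effect size d = 0.32 is small by Cohen's convention (0.2/0.5/0.8).

Threshold: power ≥ 0.80 is conventionally adequate.
Power ≈ 0.41 → the study is underpowered (power < 0.80).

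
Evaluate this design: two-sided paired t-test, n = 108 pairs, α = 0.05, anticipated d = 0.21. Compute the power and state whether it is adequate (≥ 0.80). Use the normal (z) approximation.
Power ≈ 0.59; the study is underpowered (power < 0.80)

Power calculation (paired t-test, normal approximation):
z_β = d · √n - z_{α/2}
z_β = 0.21 · √108 - 1.960
z_β = 0.21 · 10.392 - 1.960
z_β = 0.222

Power = Φ(z_β) = Φ(0.222) ≈ 0.588

Effect size d = 0.21 is small by Cohen's convention (0.2/0.5/0.8).

Threshold: power ≥ 0.80 is conventionally adequate.
Power ≈ 0.59 → the study is underpowered (power < 0.80).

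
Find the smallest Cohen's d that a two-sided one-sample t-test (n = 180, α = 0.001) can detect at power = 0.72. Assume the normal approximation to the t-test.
d ≈ 0.29

Minimum detectable effect (one-sample t-test, normal approximation):
d = (z_{α/2} + z_β) / √n
d = (3.291 + 0.583) / √180
d = 3.873 / 13.416
d ≈ 0.29

By Cohen's convention (0.2 small / 0.5 medium / 0.8 large): small effect.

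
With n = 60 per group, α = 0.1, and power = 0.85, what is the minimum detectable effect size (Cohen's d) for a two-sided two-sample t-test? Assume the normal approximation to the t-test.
d ≈ 0.49

Minimum detectable effect (two-sample t-test, normal approximation):
d = (z_{α/2} + z_β) / √(n/2)
d = (1.645 + 1.036) / √(60/2)
d = 2.681 / 5.477
d ≈ 0.49

By Cohen's convention (0.2 small / 0.5 medium / 0.8 large): small effect.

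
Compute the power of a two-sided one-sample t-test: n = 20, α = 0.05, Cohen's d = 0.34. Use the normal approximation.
Power ≈ 0.33

Power calculation (one-sample t-test, normal approximation):
z_β = d · √n - z_{α/2}
z_β = 0.34 · √20 - 1.960
z_β = 0.34 · 4.472 - 1.960
z_β = -0.439

Power = Φ(z_β) = Φ(-0.439) ≈ 0.330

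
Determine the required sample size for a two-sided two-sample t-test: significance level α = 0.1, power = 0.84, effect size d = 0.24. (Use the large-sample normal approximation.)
n = 242 per group

Sample size formula (two-sample t-test, normal approximation):
n = 2 · ((z_{α/2} + z_β) / d)²

z_{α/2} = 1.645 (for α = 0.1, two-sided)
z_β = 0.994 (for power = 0.84)
d = 0.24

n = 2 · ((1.645 + 0.994) / 0.24)²
n = 2 · (10.996)²
n ≈ 241.82
Round up to the next whole number: n = 242 per group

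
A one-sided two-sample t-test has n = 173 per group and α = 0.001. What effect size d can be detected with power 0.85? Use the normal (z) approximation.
d ≈ 0.44

Minimum detectable effect (two-sample t-test, normal approximation):
d = (z_α + z_β) / √(n/2)
d = (3.090 + 1.036) / √(173/2)
d = 4.127 / 9.301
d ≈ 0.44

By Cohen's convention (0.2 small / 0.5 medium / 0.8 large): small effect.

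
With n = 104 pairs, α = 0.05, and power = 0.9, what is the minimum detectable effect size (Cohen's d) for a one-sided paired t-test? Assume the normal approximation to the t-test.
d ≈ 0.29

Minimum detectable effect (paired t-test, normal approximation):
d = (z_α + z_β) / √n
d = (1.645 + 1.282) / √104
d = 2.926 / 10.198
d ≈ 0.29

By Cohen's convention (0.2 small / 0.5 medium / 0.8 large): small effect.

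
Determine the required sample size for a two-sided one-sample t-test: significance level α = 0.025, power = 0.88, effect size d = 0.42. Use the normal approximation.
n = 67

Sample size formula (one-sample t-test, normal approximation):
n = ((z_{α/2} + z_β) / d)²

z_{α/2} = 2.241 (for α = 0.025, two-sided)
z_β = 1.175 (for power = 0.88)
d = 0.42

n = ((2.241 + 1.175) / 0.42)²
n = (8.133)²
n ≈ 66.15
Round up to the next whole number: n = 67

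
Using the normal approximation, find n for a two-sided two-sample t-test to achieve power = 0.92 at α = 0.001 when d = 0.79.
n = 71 per group

Sample size formula (two-sample t-test, normal approximation):
n = 2 · ((z_{α/2} + z_β) / d)²

z_{α/2} = 3.291 (for α = 0.001, two-sided)
z_β = 1.405 (for power = 0.92)
d = 0.79

n = 2 · ((3.291 + 1.405) / 0.79)²
n = 2 · (5.944)²
n ≈ 70.66
Round up to the next whole number: n = 71 per group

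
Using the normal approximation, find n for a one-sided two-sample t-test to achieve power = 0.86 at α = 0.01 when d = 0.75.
n = 42 per group

Sample size formula (two-sample t-test, normal approximation):
n = 2 · ((z_α + z_β) / d)²

z_α = 2.326 (for α = 0.01, one-sided)
z_β = 1.080 (for power = 0.86)
d = 0.75

n = 2 · ((2.326 + 1.080) / 0.75)²
n = 2 · (4.541)²
n ≈ 41.24
Round up to the next whole number: n = 42 per group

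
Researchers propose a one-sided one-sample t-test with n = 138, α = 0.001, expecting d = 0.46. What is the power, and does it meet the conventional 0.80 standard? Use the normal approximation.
Power ≈ 0.99; the study is adequately powered (power ≥ 0.80)

Power calculation (one-sample t-test, normal approximation):
z_β = d · √n - z_α
z_β = 0.46 · √138 - 3.090
z_β = 0.46 · 11.747 - 3.090
z_β = 2.314

Power = Φ(z_β) = Φ(2.314) ≈ 0.990

Effect size d = 0.46 is small by Cohen's convention (0.2/0.5/0.8).

Threshold: power ≥ 0.80 is conventionally adequate.
Power ≈ 0.99 → the study is adequately powered (power ≥ 0.80).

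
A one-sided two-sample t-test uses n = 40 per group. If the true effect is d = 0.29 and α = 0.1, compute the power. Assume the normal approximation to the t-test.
Power ≈ 0.51

Power calculation (two-sample t-test, normal approximation):
z_β = d · √(n/2) - z_α
z_β = 0.29 · √(40/2) - 1.282
z_β = 0.29 · 4.472 - 1.282
z_β = 0.015

Power = Φ(z_β) = Φ(0.015) ≈ 0.506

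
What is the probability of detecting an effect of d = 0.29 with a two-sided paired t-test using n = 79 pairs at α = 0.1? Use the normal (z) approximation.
Power ≈ 0.82

Power calculation (paired t-test, normal approximation):
z_β = d · √n - z_{α/2}
z_β = 0.29 · √79 - 1.645
z_β = 0.29 · 8.888 - 1.645
z_β = 0.933

Power = Φ(z_β) = Φ(0.933) ≈ 0.825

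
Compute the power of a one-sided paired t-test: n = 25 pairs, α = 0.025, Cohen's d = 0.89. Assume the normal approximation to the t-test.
Power ≈ 0.99

Power calculation (paired t-test, normal approximation):
z_β = d · √n - z_α
z_β = 0.89 · √25 - 1.960
z_β = 0.89 · 5.000 - 1.960
z_β = 2.490

Power = Φ(z_β) = Φ(2.490) ≈ 0.994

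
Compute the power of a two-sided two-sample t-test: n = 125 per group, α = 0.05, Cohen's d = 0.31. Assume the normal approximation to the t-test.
Power ≈ 0.69

Power calculation (two-sample t-test, normal approximation):
z_β = d · √(n/2) - z_{α/2}
z_β = 0.31 · √(125/2) - 1.960
z_β = 0.31 · 7.906 - 1.960
z_β = 0.491

Power = Φ(z_β) = Φ(0.491) ≈ 0.688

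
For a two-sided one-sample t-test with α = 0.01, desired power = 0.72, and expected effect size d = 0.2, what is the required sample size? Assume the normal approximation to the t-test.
n = 250

Sample size formula (one-sample t-test, normal approximation):
n = ((z_{α/2} + z_β) / d)²

z_{α/2} = 2.576 (for α = 0.01, two-sided)
z_β = 0.583 (for power = 0.72)
d = 0.2

n = ((2.576 + 0.583) / 0.2)²
n = (15.795)²
n ≈ 249.48
Round up to the next whole number: n = 250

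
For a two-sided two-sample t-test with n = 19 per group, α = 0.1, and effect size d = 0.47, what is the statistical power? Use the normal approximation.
Power ≈ 0.42

Power calculation (two-sample t-test, normal approximation):
z_β = d · √(n/2) - z_{α/2}
z_β = 0.47 · √(19/2) - 1.645
z_β = 0.47 · 3.082 - 1.645
z_β = -0.196

Power = Φ(z_β) = Φ(-0.196) ≈ 0.422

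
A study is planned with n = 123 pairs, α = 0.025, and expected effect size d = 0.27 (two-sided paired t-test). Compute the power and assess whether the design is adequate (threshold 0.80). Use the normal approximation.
Power ≈ 0.77; the study is underpowered (power < 0.80)

Power calculation (paired t-test, normal approximation):
z_β = d · √n - z_{α/2}
z_β = 0.27 · √123 - 2.241
z_β = 0.27 · 11.091 - 2.241
z_β = 0.753

Power = Φ(z_β) = Φ(0.753) ≈ 0.774

Effect size d = 0.27 is small by Cohen's convention (0.2/0.5/0.8).

Threshold: power ≥ 0.80 is conventionally adequate.
Power ≈ 0.77 → the study is underpowered (power < 0.80).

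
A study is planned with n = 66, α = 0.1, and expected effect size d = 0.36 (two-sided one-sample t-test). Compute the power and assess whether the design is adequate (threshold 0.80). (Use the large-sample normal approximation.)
Power ≈ 0.90; the study is adequately powered (power ≥ 0.80)

Power calculation (one-sample t-test, normal approximation):
z_β = d · √n - z_{α/2}
z_β = 0.36 · √66 - 1.645
z_β = 0.36 · 8.124 - 1.645
z_β = 1.280

Power = Φ(z_β) = Φ(1.280) ≈ 0.900

Effect size d = 0.36 is small by Cohen's convention (0.2/0.5/0.8).

Threshold: power ≥ 0.80 is conventionally adequate.
Power ≈ 0.90 → the study is adequately powered (power ≥ 0.80).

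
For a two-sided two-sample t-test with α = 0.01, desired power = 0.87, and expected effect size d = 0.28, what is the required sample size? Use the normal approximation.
n = 350 per group

Sample size formula (two-sample t-test, normal approximation):
n = 2 · ((z_{α/2} + z_β) / d)²

z_{α/2} = 2.576 (for α = 0.01, two-sided)
z_β = 1.126 (for power = 0.87)
d = 0.28

n = 2 · ((2.576 + 1.126) / 0.28)²
n = 2 · (13.221)²
n ≈ 349.59
Round up to the next whole number: n = 350 per group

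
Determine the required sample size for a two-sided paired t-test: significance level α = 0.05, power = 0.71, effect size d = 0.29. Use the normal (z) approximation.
n = 76 pairs

Sample size formula (paired t-test, normal approximation):
n = ((z_{α/2} + z_β) / d)²

z_{α/2} = 1.960 (for α = 0.05, two-sided)
z_β = 0.553 (for power = 0.71)
d = 0.29

n = ((1.960 + 0.553) / 0.29)²
n = (8.666)²
n ≈ 75.10
Round up to the next whole number: n = 76 pairs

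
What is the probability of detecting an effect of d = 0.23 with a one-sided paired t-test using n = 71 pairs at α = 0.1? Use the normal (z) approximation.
Power ≈ 0.74

Power calculation (paired t-test, normal approximation):
z_β = d · √n - z_α
z_β = 0.23 · √71 - 1.282
z_β = 0.23 · 8.426 - 1.282
z_β = 0.656

Power = Φ(z_β) = Φ(0.656) ≈ 0.744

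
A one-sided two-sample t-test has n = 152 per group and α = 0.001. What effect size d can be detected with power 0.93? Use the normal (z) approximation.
d ≈ 0.52

Minimum detectable effect (two-sample t-test, normal approximation):
d = (z_α + z_β) / √(n/2)
d = (3.090 + 1.476) / √(152/2)
d = 4.566 / 8.718
d ≈ 0.52

By Cohen's convention (0.2 small / 0.5 medium / 0.8 large): medium effect.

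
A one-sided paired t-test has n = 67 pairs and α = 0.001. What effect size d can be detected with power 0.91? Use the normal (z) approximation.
d ≈ 0.54

Minimum detectable effect (paired t-test, normal approximation):
d = (z_α + z_β) / √n
d = (3.090 + 1.341) / √67
d = 4.431 / 8.185
d ≈ 0.54

By Cohen's convention (0.2 small / 0.5 medium / 0.8 large): medium effect.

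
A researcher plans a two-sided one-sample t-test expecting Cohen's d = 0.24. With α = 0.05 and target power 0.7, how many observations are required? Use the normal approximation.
n = 108

Sample size formula (one-sample t-test, normal approximation):
n = ((z_{α/2} + z_β) / d)²

z_{α/2} = 1.960 (for α = 0.05, two-sided)
z_β = 0.524 (for power = 0.7)
d = 0.24

n = ((1.960 + 0.524) / 0.24)²
n = (10.350)²
n ≈ 107.12
Round up to the next whole number: n = 108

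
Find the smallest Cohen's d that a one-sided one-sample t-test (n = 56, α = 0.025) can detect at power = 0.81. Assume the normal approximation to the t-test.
d ≈ 0.38

Minimum detectable effect (one-sample t-test, normal approximation):
d = (z_α + z_β) / √n
d = (1.960 + 0.878) / √56
d = 2.838 / 7.483
d ≈ 0.38

By Cohen's convention (0.2 small / 0.5 medium / 0.8 large): small effect.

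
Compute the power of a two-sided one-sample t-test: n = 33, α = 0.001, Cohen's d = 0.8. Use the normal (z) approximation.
Power ≈ 0.90

Power calculation (one-sample t-test, normal approximation):
z_β = d · √n - z_{α/2}
z_β = 0.8 · √33 - 3.291
z_β = 0.8 · 5.745 - 3.291
z_β = 1.305

Power = Φ(z_β) = Φ(1.305) ≈ 0.904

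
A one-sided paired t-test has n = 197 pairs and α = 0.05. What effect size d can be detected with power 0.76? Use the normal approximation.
d ≈ 0.17

Minimum detectable effect (paired t-test, normal approximation):
d = (z_α + z_β) / √n
d = (1.645 + 0.706) / √197
d = 2.351 / 14.036
d ≈ 0.17

By Cohen's convention (0.2 small / 0.5 medium / 0.8 large): very small effect.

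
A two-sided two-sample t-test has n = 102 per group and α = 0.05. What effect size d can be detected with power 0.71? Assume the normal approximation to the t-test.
d ≈ 0.35

Minimum detectable effect (two-sample t-test, normal approximation):
d = (z_{α/2} + z_β) / √(n/2)
d = (1.960 + 0.553) / √(102/2)
d = 2.513 / 7.141
d ≈ 0.35

By Cohen's convention (0.2 small / 0.5 medium / 0.8 large): small effect.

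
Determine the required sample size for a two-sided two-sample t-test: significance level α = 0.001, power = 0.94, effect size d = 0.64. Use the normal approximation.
n = 115 per group

Sample size formula (two-sample t-test, normal approximation):
n = 2 · ((z_{α/2} + z_β) / d)²

z_{α/2} = 3.291 (for α = 0.001, two-sided)
z_β = 1.555 (for power = 0.94)
d = 0.64

n = 2 · ((3.291 + 1.555) / 0.64)²
n = 2 · (7.572)²
n ≈ 114.67
Round up to the next whole number: n = 115 per group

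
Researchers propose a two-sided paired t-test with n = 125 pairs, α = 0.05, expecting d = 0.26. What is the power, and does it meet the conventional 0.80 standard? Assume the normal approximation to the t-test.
Power ≈ 0.83; the study is adequately powered (power ≥ 0.80)

Power calculation (paired t-test, normal approximation):
z_β = d · √n - z_{α/2}
z_β = 0.26 · √125 - 1.960
z_β = 0.26 · 11.180 - 1.960
z_β = 0.947

Power = Φ(z_β) = Φ(0.947) ≈ 0.828

Effect size d = 0.26 is small by Cohen's convention (0.2/0.5/0.8).

Threshold: power ≥ 0.80 is conventionally adequate.
Power ≈ 0.83 → the study is adequately powered (power ≥ 0.80).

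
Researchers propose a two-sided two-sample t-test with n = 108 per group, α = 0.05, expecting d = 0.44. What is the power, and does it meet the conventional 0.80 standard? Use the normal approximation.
Power ≈ 0.90; the study is adequately powered (power ≥ 0.80)

Power calculation (two-sample t-test, normal approximation):
z_β = d · √(n/2) - z_{α/2}
z_β = 0.44 · √(108/2) - 1.960
z_β = 0.44 · 7.348 - 1.960
z_β = 1.273

Power = Φ(z_β) = Φ(1.273) ≈ 0.899

Effect size d = 0.44 is small by Cohen's convention (0.2/0.5/0.8).

Threshold: power ≥ 0.80 is conventionally adequate.
Power ≈ 0.90 → the study is adequately powered (power ≥ 0.80).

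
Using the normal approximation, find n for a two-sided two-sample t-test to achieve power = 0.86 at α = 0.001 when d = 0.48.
n = 166 per group

Sample size formula (two-sample t-test, normal approximation):
n = 2 · ((z_{α/2} + z_β) / d)²

z_{α/2} = 3.291 (for α = 0.001, two-sided)
z_β = 1.080 (for power = 0.86)
d = 0.48

n = 2 · ((3.291 + 1.080) / 0.48)²
n = 2 · (9.106)²
n ≈ 165.84
Round up to the next whole number: n = 166 per group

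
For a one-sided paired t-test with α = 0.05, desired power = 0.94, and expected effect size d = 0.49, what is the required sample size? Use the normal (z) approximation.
n = 43 pairs

Sample size formula (paired t-test, normal approximation):
n = ((z_α + z_β) / d)²

z_α = 1.645 (for α = 0.05, one-sided)
z_β = 1.555 (for power = 0.94)
d = 0.49

n = ((1.645 + 1.555) / 0.49)²
n = (6.531)²
n ≈ 42.65
Round up to the next whole number: n = 43 pairs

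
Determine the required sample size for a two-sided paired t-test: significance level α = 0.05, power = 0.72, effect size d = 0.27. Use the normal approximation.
n = 89 pairs

Sample size formula (paired t-test, normal approximation):
n = ((z_{α/2} + z_β) / d)²

z_{α/2} = 1.960 (for α = 0.05, two-sided)
z_β = 0.583 (for power = 0.72)
d = 0.27

n = ((1.960 + 0.583) / 0.27)²
n = (9.419)²
n ≈ 88.72
Round up to the next whole number: n = 89 pairs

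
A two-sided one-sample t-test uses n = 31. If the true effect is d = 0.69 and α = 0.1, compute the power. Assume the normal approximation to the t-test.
Power ≈ 0.99

Power calculation (one-sample t-test, normal approximation):
z_β = d · √n - z_{α/2}
z_β = 0.69 · √31 - 1.645
z_β = 0.69 · 5.568 - 1.645
z_β = 2.197

Power = Φ(z_β) = Φ(2.197) ≈ 0.986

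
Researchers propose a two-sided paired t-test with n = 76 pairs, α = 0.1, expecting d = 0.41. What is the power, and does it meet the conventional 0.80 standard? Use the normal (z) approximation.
Power ≈ 0.97; the study is adequately powered (power ≥ 0.80)

Power calculation (paired t-test, normal approximation):
z_β = d · √n - z_{α/2}
z_β = 0.41 · √76 - 1.645
z_β = 0.41 · 8.718 - 1.645
z_β = 1.929

Power = Φ(z_β) = Φ(1.929) ≈ 0.973

Effect size d = 0.41 is small by Cohen's convention (0.2/0.5/0.8).

Threshold: power ≥ 0.80 is conventionally adequate.
Power ≈ 0.97 → the study is adequately powered (power ≥ 0.80).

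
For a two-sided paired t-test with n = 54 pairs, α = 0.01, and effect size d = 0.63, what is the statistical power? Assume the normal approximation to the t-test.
Power ≈ 0.98

Power calculation (paired t-test, normal approximation):
z_β = d · √n - z_{α/2}
z_β = 0.63 · √54 - 2.576
z_β = 0.63 · 7.348 - 2.576
z_β = 2.054

Power = Φ(z_β) = Φ(2.054) ≈ 0.980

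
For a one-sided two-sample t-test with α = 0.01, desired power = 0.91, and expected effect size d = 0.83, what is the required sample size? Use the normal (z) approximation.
n = 40 per group

Sample size formula (two-sample t-test, normal approximation):
n = 2 · ((z_α + z_β) / d)²

z_α = 2.326 (for α = 0.01, one-sided)
z_β = 1.341 (for power = 0.91)
d = 0.83

n = 2 · ((2.326 + 1.341) / 0.83)²
n = 2 · (4.418)²
n ≈ 39.04
Round up to the next whole number: n = 40 per group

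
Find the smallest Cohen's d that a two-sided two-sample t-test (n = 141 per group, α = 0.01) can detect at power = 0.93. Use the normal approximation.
d ≈ 0.48

Minimum detectable effect (two-sample t-test, normal approximation):
d = (z_{α/2} + z_β) / √(n/2)
d = (2.576 + 1.476) / √(141/2)
d = 4.052 / 8.396
d ≈ 0.48

By Cohen's convention (0.2 small / 0.5 medium / 0.8 large): small effect.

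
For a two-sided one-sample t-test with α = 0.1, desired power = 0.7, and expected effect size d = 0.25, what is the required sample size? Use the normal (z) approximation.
n = 76

Sample size formula (one-sample t-test, normal approximation):
n = ((z_{α/2} + z_β) / d)²

z_{α/2} = 1.645 (for α = 0.1, two-sided)
z_β = 0.524 (for power = 0.7)
d = 0.25

n = ((1.645 + 0.524) / 0.25)²
n = (8.676)²
n ≈ 75.27
Round up to the next whole number: n = 76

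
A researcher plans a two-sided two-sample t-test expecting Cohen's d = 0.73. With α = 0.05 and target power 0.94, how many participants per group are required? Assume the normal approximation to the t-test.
n = 47 per group

Sample size formula (two-sample t-test, normal approximation):
n = 2 · ((z_{α/2} + z_β) / d)²

z_{α/2} = 1.960 (for α = 0.05, two-sided)
z_β = 1.555 (for power = 0.94)
d = 0.73

n = 2 · ((1.960 + 1.555) / 0.73)²
n = 2 · (4.815)²
n ≈ 46.37
Round up to the next whole number: n = 47 per group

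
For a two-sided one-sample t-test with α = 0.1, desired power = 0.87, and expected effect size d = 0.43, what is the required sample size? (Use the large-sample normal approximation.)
n = 42

Sample size formula (one-sample t-test, normal approximation):
n = ((z_{α/2} + z_β) / d)²

z_{α/2} = 1.645 (for α = 0.1, two-sided)
z_β = 1.126 (for power = 0.87)
d = 0.43

n = ((1.645 + 1.126) / 0.43)²
n = (6.444)²
n ≈ 41.53
Round up to the next whole number: n = 42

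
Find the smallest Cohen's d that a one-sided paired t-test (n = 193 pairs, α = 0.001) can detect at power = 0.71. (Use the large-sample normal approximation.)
d ≈ 0.26

Minimum detectable effect (paired t-test, normal approximation):
d = (z_α + z_β) / √n
d = (3.090 + 0.553) / √193
d = 3.644 / 13.892
d ≈ 0.26

By Cohen's convention (0.2 small / 0.5 medium / 0.8 large): small effect.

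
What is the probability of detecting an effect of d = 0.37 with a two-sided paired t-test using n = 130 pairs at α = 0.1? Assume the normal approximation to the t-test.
Power ≈ 0.99

Power calculation (paired t-test, normal approximation):
z_β = d · √n - z_{α/2}
z_β = 0.37 · √130 - 1.645
z_β = 0.37 · 11.402 - 1.645
z_β = 2.574

Power = Φ(z_β) = Φ(2.574) ≈ 0.995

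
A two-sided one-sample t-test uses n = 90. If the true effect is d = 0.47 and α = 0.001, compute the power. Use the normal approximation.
Power ≈ 0.88

Power calculation (one-sample t-test, normal approximation):
z_β = d · √n - z_{α/2}
z_β = 0.47 · √90 - 3.291
z_β = 0.47 · 9.487 - 3.291
z_β = 1.168

Power = Φ(z_β) = Φ(1.168) ≈ 0.879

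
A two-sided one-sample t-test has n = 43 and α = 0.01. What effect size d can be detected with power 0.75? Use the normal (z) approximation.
d ≈ 0.50

Minimum detectable effect (one-sample t-test, normal approximation):
d = (z_{α/2} + z_β) / √n
d = (2.576 + 0.674) / √43
d = 3.250 / 6.557
d ≈ 0.50

By Cohen's convention (0.2 small / 0.5 medium / 0.8 large): medium effect.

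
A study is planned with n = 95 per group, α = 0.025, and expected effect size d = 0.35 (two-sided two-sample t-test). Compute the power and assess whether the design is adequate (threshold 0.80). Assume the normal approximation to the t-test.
Power ≈ 0.57; the study is underpowered (power < 0.80)

Power calculation (two-sample t-test, normal approximation):
z_β = d · √(n/2) - z_{α/2}
z_β = 0.35 · √(95/2) - 2.241
z_β = 0.35 · 6.892 - 2.241
z_β = 0.171

Power = Φ(z_β) = Φ(0.171) ≈ 0.568

Effect size d = 0.35 is small by Cohen's convention (0.2/0.5/0.8).

Threshold: power ≥ 0.80 is conventionally adequate.
Power ≈ 0.57 → the study is underpowered (power < 0.80).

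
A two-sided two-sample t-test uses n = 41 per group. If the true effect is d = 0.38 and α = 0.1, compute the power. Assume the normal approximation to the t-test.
Power ≈ 0.53

Power calculation (two-sample t-test, normal approximation):
z_β = d · √(n/2) - z_{α/2}
z_β = 0.38 · √(41/2) - 1.645
z_β = 0.38 · 4.528 - 1.645
z_β = 0.076

Power = Φ(z_β) = Φ(0.076) ≈ 0.530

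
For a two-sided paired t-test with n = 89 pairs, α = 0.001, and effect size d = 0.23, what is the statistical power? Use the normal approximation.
Power ≈ 0.13

Power calculation (paired t-test, normal approximation):
z_β = d · √n - z_{α/2}
z_β = 0.23 · √89 - 3.291
z_β = 0.23 · 9.434 - 3.291
z_β = -1.121

Power = Φ(z_β) = Φ(-1.121) ≈ 0.131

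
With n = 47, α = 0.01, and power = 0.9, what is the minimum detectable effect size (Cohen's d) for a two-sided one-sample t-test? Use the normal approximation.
d ≈ 0.56

Minimum detectable effect (one-sample t-test, normal approximation):
d = (z_{α/2} + z_β) / √n
d = (2.576 + 1.282) / √47
d = 3.857 / 6.856
d ≈ 0.56

By Cohen's convention (0.2 small / 0.5 medium / 0.8 large): medium effect.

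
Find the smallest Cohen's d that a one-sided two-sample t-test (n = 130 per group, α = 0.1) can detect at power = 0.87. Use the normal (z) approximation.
d ≈ 0.30

Minimum detectable effect (two-sample t-test, normal approximation):
d = (z_α + z_β) / √(n/2)
d = (1.282 + 1.126) / √(130/2)
d = 2.408 / 8.062
d ≈ 0.30

By Cohen's convention (0.2 small / 0.5 medium / 0.8 large): small effect.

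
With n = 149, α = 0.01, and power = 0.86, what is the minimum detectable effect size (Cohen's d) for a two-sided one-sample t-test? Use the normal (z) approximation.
d ≈ 0.30

Minimum detectable effect (one-sample t-test, normal approximation):
d = (z_{α/2} + z_β) / √n
d = (2.576 + 1.080) / √149
d = 3.656 / 12.207
d ≈ 0.30

By Cohen's convention (0.2 small / 0.5 medium / 0.8 large): small effect.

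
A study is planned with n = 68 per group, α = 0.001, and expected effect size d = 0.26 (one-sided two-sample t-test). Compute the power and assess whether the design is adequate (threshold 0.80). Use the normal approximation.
Power ≈ 0.06; the study is underpowered (power < 0.80)

Power calculation (two-sample t-test, normal approximation):
z_β = d · √(n/2) - z_α
z_β = 0.26 · √(68/2) - 3.090
z_β = 0.26 · 5.831 - 3.090
z_β = -1.574

Power = Φ(z_β) = Φ(-1.574) ≈ 0.058

Effect size d = 0.26 is small by Cohen's convention (0.2/0.5/0.8).

Threshold: power ≥ 0.80 is conventionally adequate.
Power ≈ 0.06 → the study is underpowered (power < 0.80).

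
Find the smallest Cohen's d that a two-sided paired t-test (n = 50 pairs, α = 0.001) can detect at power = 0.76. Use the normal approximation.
d ≈ 0.57

Minimum detectable effect (paired t-test, normal approximation):
d = (z_{α/2} + z_β) / √n
d = (3.291 + 0.706) / √50
d = 3.997 / 7.071
d ≈ 0.57

By Cohen's convention (0.2 small / 0.5 medium / 0.8 large): medium effect.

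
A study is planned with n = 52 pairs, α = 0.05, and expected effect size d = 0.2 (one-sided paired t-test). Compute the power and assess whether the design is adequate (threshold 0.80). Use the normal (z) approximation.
Power ≈ 0.42; the study is underpowered (power < 0.80)

Power calculation (paired t-test, normal approximation):
z_β = d · √n - z_α
z_β = 0.2 · √52 - 1.645
z_β = 0.2 · 7.211 - 1.645
z_β = -0.203

Power = Φ(z_β) = Φ(-0.203) ≈ 0.420

Effect size d = 0.2 is small by Cohen's convention (0.2/0.5/0.8).

Threshold: power ≥ 0.80 is conventionally adequate.
Power ≈ 0.42 → the study is underpowered (power < 0.80).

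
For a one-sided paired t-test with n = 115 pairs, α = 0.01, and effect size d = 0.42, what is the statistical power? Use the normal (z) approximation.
Power ≈ 0.99

Power calculation (paired t-test, normal approximation):
z_β = d · √n - z_α
z_β = 0.42 · √115 - 2.326
z_β = 0.42 · 10.724 - 2.326
z_β = 2.178

Power = Φ(z_β) = Φ(2.178) ≈ 0.985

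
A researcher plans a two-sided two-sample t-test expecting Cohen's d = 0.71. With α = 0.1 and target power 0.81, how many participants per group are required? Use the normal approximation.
n = 26 per group

Sample size formula (two-sample t-test, normal approximation):
n = 2 · ((z_{α/2} + z_β) / d)²

z_{α/2} = 1.645 (for α = 0.1, two-sided)
z_β = 0.878 (for power = 0.81)
d = 0.71

n = 2 · ((1.645 + 0.878) / 0.71)²
n = 2 · (3.554)²
n ≈ 25.26
Round up to the next whole number: n = 26 per group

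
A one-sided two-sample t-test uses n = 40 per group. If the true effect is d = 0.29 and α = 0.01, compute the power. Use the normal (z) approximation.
Power ≈ 0.15

Power calculation (two-sample t-test, normal approximation):
z_β = d · √(n/2) - z_α
z_β = 0.29 · √(40/2) - 2.326
z_β = 0.29 · 4.472 - 2.326
z_β = -1.029

Power = Φ(z_β) = Φ(-1.029) ≈ 0.152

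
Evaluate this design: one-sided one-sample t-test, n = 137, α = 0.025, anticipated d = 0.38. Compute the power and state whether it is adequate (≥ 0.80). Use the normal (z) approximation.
Power ≈ 0.99; the study is adequately powered (power ≥ 0.80)

Power calculation (one-sample t-test, normal approximation):
z_β = d · √n - z_α
z_β = 0.38 · √137 - 1.960
z_β = 0.38 · 11.705 - 1.960
z_β = 2.488

Power = Φ(z_β) = Φ(2.488) ≈ 0.994

Effect size d = 0.38 is small by Cohen's convention (0.2/0.5/0.8).

Threshold: power ≥ 0.80 is conventionally adequate.
Power ≈ 0.99 → the study is adequately powered (power ≥ 0.80).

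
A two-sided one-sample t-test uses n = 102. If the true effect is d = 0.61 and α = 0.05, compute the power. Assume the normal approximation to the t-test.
Power ≈ 1.00

Power calculation (one-sample t-test, normal approximation):
z_β = d · √n - z_{α/2}
z_β = 0.61 · √102 - 1.960
z_β = 0.61 · 10.100 - 1.960
z_β = 4.201

Power = Φ(z_β) = Φ(4.201) ≈ 1.000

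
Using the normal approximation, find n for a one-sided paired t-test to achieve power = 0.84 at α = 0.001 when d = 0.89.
n = 22 pairs

Sample size formula (paired t-test, normal approximation):
n = ((z_α + z_β) / d)²

z_α = 3.090 (for α = 0.001, one-sided)
z_β = 0.994 (for power = 0.84)
d = 0.89

n = ((3.090 + 0.994) / 0.89)²
n = (4.589)²
n ≈ 21.06
Round up to the next whole number: n = 22 pairs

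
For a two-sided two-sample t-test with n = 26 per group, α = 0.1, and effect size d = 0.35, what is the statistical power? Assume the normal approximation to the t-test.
Power ≈ 0.35

Power calculation (two-sample t-test, normal approximation):
z_β = d · √(n/2) - z_{α/2}
z_β = 0.35 · √(26/2) - 1.645
z_β = 0.35 · 3.606 - 1.645
z_β = -0.383

Power = Φ(z_β) = Φ(-0.383) ≈ 0.351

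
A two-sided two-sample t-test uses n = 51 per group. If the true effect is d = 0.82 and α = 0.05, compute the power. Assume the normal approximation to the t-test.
Power ≈ 0.99

Power calculation (two-sample t-test, normal approximation):
z_β = d · √(n/2) - z_{α/2}
z_β = 0.82 · √(51/2) - 1.960
z_β = 0.82 · 5.050 - 1.960
z_β = 2.181

Power = Φ(z_β) = Φ(2.181) ≈ 0.985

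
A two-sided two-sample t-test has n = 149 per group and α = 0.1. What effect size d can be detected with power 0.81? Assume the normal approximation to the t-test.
d ≈ 0.29

Minimum detectable effect (two-sample t-test, normal approximation):
d = (z_{α/2} + z_β) / √(n/2)
d = (1.645 + 0.878) / √(149/2)
d = 2.523 / 8.631
d ≈ 0.29

By Cohen's convention (0.2 small / 0.5 medium / 0.8 large): small effect.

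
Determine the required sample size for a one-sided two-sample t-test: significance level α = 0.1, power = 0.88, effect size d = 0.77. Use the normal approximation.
n = 21 per group

Sample size formula (two-sample t-test, normal approximation):
n = 2 · ((z_α + z_β) / d)²

z_α = 1.282 (for α = 0.1, one-sided)
z_β = 1.175 (for power = 0.88)
d = 0.77

n = 2 · ((1.282 + 1.175) / 0.77)²
n = 2 · (3.191)²
n ≈ 20.36
Round up to the next whole number: n = 21 per group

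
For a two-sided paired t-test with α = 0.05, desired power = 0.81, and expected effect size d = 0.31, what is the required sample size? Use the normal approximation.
n = 84 pairs

Sample size formula (paired t-test, normal approximation):
n = ((z_{α/2} + z_β) / d)²

z_{α/2} = 1.960 (for α = 0.05, two-sided)
z_β = 0.878 (for power = 0.81)
d = 0.31

n = ((1.960 + 0.878) / 0.31)²
n = (9.155)²
n ≈ 83.81
Round up to the next whole number: n = 84 pairs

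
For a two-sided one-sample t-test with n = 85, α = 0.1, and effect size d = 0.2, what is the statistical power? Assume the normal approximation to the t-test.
Power ≈ 0.58

Power calculation (one-sample t-test, normal approximation):
z_β = d · √n - z_{α/2}
z_β = 0.2 · √85 - 1.645
z_β = 0.2 · 9.220 - 1.645
z_β = 0.199

Power = Φ(z_β) = Φ(0.199) ≈ 0.579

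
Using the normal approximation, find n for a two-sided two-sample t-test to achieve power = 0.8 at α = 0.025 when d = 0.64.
n = 47 per group

Sample size formula (two-sample t-test, normal approximation):
n = 2 · ((z_{α/2} + z_β) / d)²

z_{α/2} = 2.241 (for α = 0.025, two-sided)
z_β = 0.842 (for power = 0.8)
d = 0.64

n = 2 · ((2.241 + 0.842) / 0.64)²
n = 2 · (4.817)²
n ≈ 46.41
Round up to the next whole number: n = 47 per group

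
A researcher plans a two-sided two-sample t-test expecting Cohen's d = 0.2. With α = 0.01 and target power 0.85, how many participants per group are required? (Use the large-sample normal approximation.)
n = 653 per group

Sample size formula (two-sample t-test, normal approximation):
n = 2 · ((z_{α/2} + z_β) / d)²

z_{α/2} = 2.576 (for α = 0.01, two-sided)
z_β = 1.036 (for power = 0.85)
d = 0.2

n = 2 · ((2.576 + 1.036) / 0.2)²
n = 2 · (18.060)²
n ≈ 652.33
Round up to the next whole number: n = 653 per group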